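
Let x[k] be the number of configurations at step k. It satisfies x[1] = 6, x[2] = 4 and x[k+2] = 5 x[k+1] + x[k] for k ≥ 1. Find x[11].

13642856

x[3] = 5(4) + 6 = 26
x[4] = 5(26) + 4 = 134
x[5] = 5(134) + 26 = 696
x[6] = 5(696) + 134 = 3614
x[7] = 5(3614) + 696 = 18766
x[8] = 5(18766) + 3614 = 97444
x[9] = 5(97444) + 18766 = 505986
x[10] = 5(505986) + 97444 = 2627374
x[11] = 5(2627374) + 505986 = 13642856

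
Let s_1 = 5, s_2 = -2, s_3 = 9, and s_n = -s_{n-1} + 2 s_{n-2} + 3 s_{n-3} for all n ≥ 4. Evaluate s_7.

s_4 = -9 + 2·(-2) + 3·5 = 2
s_5 = -2 + 2·9 + 3·(-2) = 10
s_6 = -10 + 2·2 + 3·9 = 21
s_7 = -21 + 2·10 + 3·2 = 5

5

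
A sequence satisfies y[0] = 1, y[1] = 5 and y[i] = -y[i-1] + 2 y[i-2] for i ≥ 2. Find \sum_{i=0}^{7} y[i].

132

y[2] = -5 + 2·1 = -3
y[3] = -(-3) + 2·5 = 13
y[4] = -13 + 2·(-3) = -19
y[5] = -(-19) + 2·13 = 45
y[6] = -45 + 2·(-19) = -83
y[7] = -(-83) + 2·45 = 173
Sum = 1 + 5 + (-3) + 13 + (-19) + 45 + (-83) + 173 = 132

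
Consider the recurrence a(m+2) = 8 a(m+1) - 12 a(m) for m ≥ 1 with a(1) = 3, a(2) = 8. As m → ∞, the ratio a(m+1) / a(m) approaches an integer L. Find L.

6

The characteristic equation is r^2 - 8r + 12 = 0, which factors as (r - 6)(r - 2) = 0.
So the roots are 6 and 2. Since |6| > |2| and the coefficient of 6^m is non-zero, the ratio tends to 6.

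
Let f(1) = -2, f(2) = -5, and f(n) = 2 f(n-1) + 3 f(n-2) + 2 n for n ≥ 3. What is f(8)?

-1919

f(3) = 2*(-5) + 3*(-2) + 6 = -10
f(4) = 2*(-10) + 3*(-5) + 8 = -27
f(5) = 2*(-27) + 3*(-10) + 10 = -74
f(6) = 2*(-74) + 3*(-27) + 12 = -217
f(7) = 2*(-217) + 3*(-74) + 14 = -642
f(8) = 2*(-642) + 3*(-217) + 16 = -1919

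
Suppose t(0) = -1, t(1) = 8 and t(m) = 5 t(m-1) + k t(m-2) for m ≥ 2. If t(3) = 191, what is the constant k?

-3

t(2) = 40 - k
t(3) = 200 + 3k
So 200 + 3k = 191, giving k = -3.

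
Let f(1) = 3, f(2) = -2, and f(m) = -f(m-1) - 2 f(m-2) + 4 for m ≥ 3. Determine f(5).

f(3) = -(-2) - 2·3 + 4 = 0
f(4) = -0 - 2·(-2) + 4 = 8
f(5) = -8 - 2·0 + 4 = -4

-4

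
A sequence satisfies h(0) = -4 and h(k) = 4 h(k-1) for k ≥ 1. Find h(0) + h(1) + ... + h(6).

h(1) = 4·(-4) = -16
h(2) = 4·(-16) = -64
h(3) = 4·(-64) = -256
h(4) = 4·(-256) = -1024
h(5) = 4·(-1024) = -4096
h(6) = 4·(-4096) = -16384
Sum = (-4) + (-16) + (-64) + (-256) + (-1024) + (-4096) + (-16384) = -21844

-21844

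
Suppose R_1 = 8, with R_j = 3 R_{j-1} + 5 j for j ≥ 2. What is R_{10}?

R_2 = 3*8 + 10 = 34
R_3 = 3*34 + 15 = 117
R_4 = 3*117 + 20 = 371
R_5 = 3*371 + 25 = 1138
R_6 = 3*1138 + 30 = 3444
R_7 = 3*3444 + 35 = 10367
R_8 = 3*10367 + 40 = 31141
R_9 = 3*31141 + 45 = 93468
R_{10} = 3*93468 + 50 = 280454

280454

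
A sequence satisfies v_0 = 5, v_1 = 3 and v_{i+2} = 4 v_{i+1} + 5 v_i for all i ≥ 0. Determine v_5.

v_2 = 4(3) + 5(5) = 37
v_3 = 4(37) + 5(3) = 163
v_4 = 4(163) + 5(37) = 837
v_5 = 4(837) + 5(163) = 4163

4163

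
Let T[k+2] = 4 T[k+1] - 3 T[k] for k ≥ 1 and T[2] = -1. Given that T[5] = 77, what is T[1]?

Let T[1] = w.
T[3] = -4 - 3w
T[4] = -13 - 12w
T[5] = -40 - 39w
So -40 - 39w = 77, giving w = -3.

-3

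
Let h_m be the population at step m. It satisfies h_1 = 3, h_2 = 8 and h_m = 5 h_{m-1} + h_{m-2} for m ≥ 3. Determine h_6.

h_3 = 5·8 + 3 = 43
h_4 = 5·43 + 8 = 223
h_5 = 5·223 + 43 = 1158
h_6 = 5·1158 + 223 = 6013

6013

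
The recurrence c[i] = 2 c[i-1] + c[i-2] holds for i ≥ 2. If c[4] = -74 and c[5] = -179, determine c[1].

-7

Rearranging, c[i-2] = c[i] - 2 c[i-1].
c[3] = -179 - 2(-74) = -31
c[2] = -74 - 2(-31) = -12
c[1] = -31 - 2(-12) = -7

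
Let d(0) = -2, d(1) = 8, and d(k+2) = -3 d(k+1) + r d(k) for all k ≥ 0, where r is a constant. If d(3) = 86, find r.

d(2) = -24 - 2r
d(3) = 72 + 14r
So 72 + 14r = 86, giving r = 1.

1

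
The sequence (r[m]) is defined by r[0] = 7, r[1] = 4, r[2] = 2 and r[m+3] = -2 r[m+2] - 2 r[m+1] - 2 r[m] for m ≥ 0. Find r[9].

r[3] = -2·2 - 2·4 - 2·7 = -26
r[4] = -2·(-26) - 2·2 - 2·4 = 40
r[5] = -2·40 - 2·(-26) - 2·2 = -32
r[6] = -2·(-32) - 2·40 - 2·(-26) = 36
r[7] = -2·36 - 2·(-32) - 2·40 = -88
r[8] = -2·(-88) - 2·36 - 2·(-32) = 168
r[9] = -2·168 - 2·(-88) - 2·36 = -232

-232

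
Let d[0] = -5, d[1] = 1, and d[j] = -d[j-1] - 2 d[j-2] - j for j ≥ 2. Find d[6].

-19

d[2] = -1 - 2*(-5) - 2 = 7
d[3] = -7 - 2*1 - 3 = -12
d[4] = -(-12) - 2*7 - 4 = -6
d[5] = -(-6) - 2*(-12) - 5 = 25
d[6] = -25 - 2*(-6) - 6 = -19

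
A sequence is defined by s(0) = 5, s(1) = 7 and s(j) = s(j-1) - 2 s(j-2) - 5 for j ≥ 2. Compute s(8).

-136

s(2) = 7 - 2*5 - 5 = -8
s(3) = (-8) - 2*7 - 5 = -27
s(4) = (-27) - 2*(-8) - 5 = -16
s(5) = (-16) - 2*(-27) - 5 = 33
s(6) = 33 - 2*(-16) - 5 = 60
s(7) = 60 - 2*33 - 5 = -11
s(8) = (-11) - 2*60 - 5 = -136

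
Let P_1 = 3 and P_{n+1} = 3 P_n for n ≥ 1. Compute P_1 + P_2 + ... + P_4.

P_2 = 3(3) = 9
P_3 = 3(9) = 27
P_4 = 3(27) = 81
Sum = 3 + 9 + 27 + 81 = 120

120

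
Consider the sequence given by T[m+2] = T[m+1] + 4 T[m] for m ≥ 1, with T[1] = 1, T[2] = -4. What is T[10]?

T[3] = (-4) + 4·1 = 0
T[4] = 0 + 4·(-4) = -16
T[5] = (-16) + 4·0 = -16
T[6] = (-16) + 4·(-16) = -80
T[7] = (-80) + 4·(-16) = -144
T[8] = (-144) + 4·(-80) = -464
T[9] = (-464) + 4·(-144) = -1040
T[10] = (-1040) + 4·(-464) = -2896

-2896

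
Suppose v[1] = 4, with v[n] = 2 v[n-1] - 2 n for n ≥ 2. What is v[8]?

-236

v[2] = 2(4) - 4 = 4
v[3] = 2(4) - 6 = 2
v[4] = 2(2) - 8 = -4
v[5] = 2(-4) - 10 = -18
v[6] = 2(-18) - 12 = -48
v[7] = 2(-48) - 14 = -110
v[8] = 2(-110) - 16 = -236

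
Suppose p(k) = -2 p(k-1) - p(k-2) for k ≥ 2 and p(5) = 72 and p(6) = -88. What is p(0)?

Rearranging, p(k-2) = -(p(k) + 2 p(k-1)).
p(4) = -(-88 + 2*72) = -56
p(3) = -(72 + 2*(-56)) = 40
p(2) = -(-56 + 2*40) = -24
p(1) = -(40 + 2*(-24)) = 8
p(0) = -(-24 + 2*8) = 8

8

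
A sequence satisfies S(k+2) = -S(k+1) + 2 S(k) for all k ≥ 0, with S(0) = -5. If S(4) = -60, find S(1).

6

Let S(1) = w.
S(2) = -10 - w
S(3) = 10 + 3w
S(4) = -30 - 5w
So -30 - 5w = -60, giving w = 6.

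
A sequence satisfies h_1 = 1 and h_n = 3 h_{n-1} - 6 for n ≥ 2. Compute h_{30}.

The fixed point is -6/(1 - 3) = 3, so h_n - 3 = 3(h_{n-1} - 3).
Hence h_n = -2·3^{n-1} + 3.
h_{30} = -2·3^{29} + 3 = -2·68630377364883 + 3 = -137260754729763.

-137260754729763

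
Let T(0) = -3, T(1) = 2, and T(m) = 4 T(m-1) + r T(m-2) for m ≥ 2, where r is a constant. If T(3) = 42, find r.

-1

T(2) = 8 - 3r
T(3) = 32 - 10r
So 32 - 10r = 42, giving r = -1.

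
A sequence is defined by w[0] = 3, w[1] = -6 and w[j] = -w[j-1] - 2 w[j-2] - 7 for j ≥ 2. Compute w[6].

w[2] = -(-6) - 2·3 - 7 = -7
w[3] = -(-7) - 2·(-6) - 7 = 12
w[4] = -12 - 2·(-7) - 7 = -5
w[5] = -(-5) - 2·12 - 7 = -26
w[6] = -(-26) - 2·(-5) - 7 = 29

29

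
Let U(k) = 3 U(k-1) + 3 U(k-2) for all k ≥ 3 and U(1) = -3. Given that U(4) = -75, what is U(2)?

-4

Let U(2) = x.
U(3) = -9 + 3x
U(4) = -27 + 12x
So -27 + 12x = -75, giving x = -4.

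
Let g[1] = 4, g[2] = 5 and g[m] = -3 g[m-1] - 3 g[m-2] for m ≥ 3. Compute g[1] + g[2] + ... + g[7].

-24

g[3] = -3*5 - 3*4 = -27
g[4] = -3*(-27) - 3*5 = 66
g[5] = -3*66 - 3*(-27) = -117
g[6] = -3*(-117) - 3*66 = 153
g[7] = -3*153 - 3*(-117) = -108
Sum = 4 + 5 + (-27) + 66 + (-117) + 153 + (-108) = -24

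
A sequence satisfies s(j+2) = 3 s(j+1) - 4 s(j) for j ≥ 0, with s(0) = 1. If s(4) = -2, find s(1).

6

Let s(1) = z.
s(2) = -4 + 3z
s(3) = -12 + 5z
s(4) = -20 + 3z
So -20 + 3z = -2, giving z = 6.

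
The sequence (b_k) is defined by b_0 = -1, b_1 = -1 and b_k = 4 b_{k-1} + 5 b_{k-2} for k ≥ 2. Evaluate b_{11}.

b_2 = 4*(-1) + 5*(-1) = -9
b_3 = 4*(-9) + 5*(-1) = -41
b_4 = 4*(-41) + 5*(-9) = -209
b_5 = 4*(-209) + 5*(-41) = -1041
b_6 = 4*(-1041) + 5*(-209) = -5209
b_7 = 4*(-5209) + 5*(-1041) = -26041
b_8 = 4*(-26041) + 5*(-5209) = -130209
b_9 = 4*(-130209) + 5*(-26041) = -651041
b_{10} = 4*(-651041) + 5*(-130209) = -3255209
b_{11} = 4*(-3255209) + 5*(-651041) = -16276041

-16276041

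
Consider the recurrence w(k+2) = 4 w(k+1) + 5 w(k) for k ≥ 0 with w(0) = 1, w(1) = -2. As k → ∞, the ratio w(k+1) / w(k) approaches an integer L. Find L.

The characteristic equation is r^2 - 4r - 5 = 0, which factors as (r - 5)(r + 1) = 0.
So the roots are 5 and -1. Since |5| > |-1| and the coefficient of 5^k is non-zero, the ratio tends to 5.

5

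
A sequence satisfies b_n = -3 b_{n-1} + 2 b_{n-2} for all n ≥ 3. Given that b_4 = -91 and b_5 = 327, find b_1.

6

Rearranging, b_{n-2} = (b_n + 3 b_{n-1}) / 2.
b_3 = (327 + 3*(-91)) / 2 = 54/2 = 27
b_2 = (-91 + 3*27) / 2 = -10/2 = -5
b_1 = (27 + 3*(-5)) / 2 = 12/2 = 6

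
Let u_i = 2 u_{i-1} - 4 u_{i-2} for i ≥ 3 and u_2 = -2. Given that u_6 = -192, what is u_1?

-7

Let u_1 = y.
u_3 = -4 - 4y
u_4 = -8y
u_5 = 16
u_6 = 32 + 32y
So 32 + 32y = -192, giving y = -7.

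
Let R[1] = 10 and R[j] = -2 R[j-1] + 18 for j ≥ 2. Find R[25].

67108870

The fixed point is 18/(1 + 2) = 6, so R[j] - 6 = -2(R[j-1] - 6).
Hence R[j] = 4·(-2)^{j-1} + 6.
R[25] = 4·(-2)^{24} + 6 = 4·16777216 + 6 = 67108870.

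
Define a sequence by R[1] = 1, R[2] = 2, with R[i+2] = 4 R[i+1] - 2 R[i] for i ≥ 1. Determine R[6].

R[3] = 4(2) - 2(1) = 6
R[4] = 4(6) - 2(2) = 20
R[5] = 4(20) - 2(6) = 68
R[6] = 4(68) - 2(20) = 232

232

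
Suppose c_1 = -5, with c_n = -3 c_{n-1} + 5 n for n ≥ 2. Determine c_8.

15730

c_2 = -3(-5) + 10 = 25
c_3 = -3(25) + 15 = -60
c_4 = -3(-60) + 20 = 200
c_5 = -3(200) + 25 = -575
c_6 = -3(-575) + 30 = 1755
c_7 = -3(1755) + 35 = -5230
c_8 = -3(-5230) + 40 = 15730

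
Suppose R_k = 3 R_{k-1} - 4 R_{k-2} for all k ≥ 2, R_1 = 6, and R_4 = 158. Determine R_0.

-7

Let R_0 = w.
R_2 = 18 - 4w
R_3 = 30 - 12w
R_4 = 18 - 20w
So 18 - 20w = 158, giving w = -7.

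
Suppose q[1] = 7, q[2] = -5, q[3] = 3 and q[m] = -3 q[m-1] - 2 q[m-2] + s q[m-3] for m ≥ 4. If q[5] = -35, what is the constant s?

1

q[4] = 1 + 7s
q[5] = -9 - 26s
So -9 - 26s = -35, giving s = 1.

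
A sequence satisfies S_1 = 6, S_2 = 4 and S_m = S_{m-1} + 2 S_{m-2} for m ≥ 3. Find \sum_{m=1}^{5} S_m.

106

S_3 = 4 + 2(6) = 16
S_4 = 16 + 2(4) = 24
S_5 = 24 + 2(16) = 56
Sum = 6 + 4 + 16 + 24 + 56 = 106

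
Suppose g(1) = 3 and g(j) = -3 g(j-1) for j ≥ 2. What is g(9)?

19683

g(2) = -3(3) = -9
g(3) = -3(-9) = 27
g(4) = -3(27) = -81
g(5) = -3(-81) = 243
g(6) = -3(243) = -729
g(7) = -3(-729) = 2187
g(8) = -3(2187) = -6561
g(9) = -3(-6561) = 19683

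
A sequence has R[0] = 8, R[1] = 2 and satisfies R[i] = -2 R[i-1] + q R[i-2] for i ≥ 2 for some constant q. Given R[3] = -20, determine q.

2

R[2] = -4 + 8q
R[3] = 8 - 14q
So 8 - 14q = -20, giving q = 2.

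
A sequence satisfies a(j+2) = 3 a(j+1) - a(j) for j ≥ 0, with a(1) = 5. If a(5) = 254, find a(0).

1

Let a(0) = z.
a(2) = 15 - z
a(3) = 40 - 3z
a(4) = 105 - 8z
a(5) = 275 - 21z
So 275 - 21z = 254, giving z = 1.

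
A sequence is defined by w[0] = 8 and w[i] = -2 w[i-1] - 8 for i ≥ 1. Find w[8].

w[1] = -2(8) - 8 = -24
w[2] = -2(-24) - 8 = 40
w[3] = -2(40) - 8 = -88
w[4] = -2(-88) - 8 = 168
w[5] = -2(168) - 8 = -344
w[6] = -2(-344) - 8 = 680
w[7] = -2(680) - 8 = -1368
w[8] = -2(-1368) - 8 = 2728

2728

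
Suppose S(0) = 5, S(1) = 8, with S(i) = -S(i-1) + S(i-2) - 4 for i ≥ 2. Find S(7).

80

S(2) = -8 + 5 - 4 = -7
S(3) = -(-7) + 8 - 4 = 11
S(4) = -11 + (-7) - 4 = -22
S(5) = -(-22) + 11 - 4 = 29
S(6) = -29 + (-22) - 4 = -55
S(7) = -(-55) + 29 - 4 = 80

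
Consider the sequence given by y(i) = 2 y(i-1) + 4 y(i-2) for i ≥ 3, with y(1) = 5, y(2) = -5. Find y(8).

960

y(3) = 2*(-5) + 4*5 = 10
y(4) = 2*10 + 4*(-5) = 0
y(5) = 2*0 + 4*10 = 40
y(6) = 2*40 + 4*0 = 80
y(7) = 2*80 + 4*40 = 320
y(8) = 2*320 + 4*80 = 960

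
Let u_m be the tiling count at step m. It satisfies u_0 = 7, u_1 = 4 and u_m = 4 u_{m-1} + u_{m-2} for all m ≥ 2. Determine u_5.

u_2 = 4*4 + 7 = 23
u_3 = 4*23 + 4 = 96
u_4 = 4*96 + 23 = 407
u_5 = 4*407 + 96 = 1724

1724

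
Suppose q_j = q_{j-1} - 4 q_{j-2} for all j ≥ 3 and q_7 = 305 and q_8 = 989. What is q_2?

Rearranging, q_{j-2} = (q_j - q_{j-1}) / -4.
q_6 = (989 - 305) / -4 = 684/-4 = -171
q_5 = (305 - (-171)) / -4 = 476/-4 = -119
q_4 = (-171 - (-119)) / -4 = -52/-4 = 13
q_3 = (-119 - 13) / -4 = -132/-4 = 33
q_2 = (13 - 33) / -4 = -20/-4 = 5

5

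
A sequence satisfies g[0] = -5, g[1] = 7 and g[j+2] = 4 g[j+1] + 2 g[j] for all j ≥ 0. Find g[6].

7528

g[2] = 4·7 + 2·(-5) = 18
g[3] = 4·18 + 2·7 = 86
g[4] = 4·86 + 2·18 = 380
g[5] = 4·380 + 2·86 = 1692
g[6] = 4·1692 + 2·380 = 7528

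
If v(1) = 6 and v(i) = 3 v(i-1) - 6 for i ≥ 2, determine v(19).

The fixed point is -6/(1 - 3) = 3, so v(i) - 3 = 3(v(i-1) - 3).
Hence v(i) = 3·3^{i-1} + 3.
v(19) = 3·3^{18} + 3 = 3·387420489 + 3 = 1162261470.

1162261470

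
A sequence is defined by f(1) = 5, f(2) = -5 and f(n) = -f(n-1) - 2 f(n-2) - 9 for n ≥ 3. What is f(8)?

51

f(3) = -(-5) - 2(5) - 9 = -14
f(4) = -(-14) - 2(-5) - 9 = 15
f(5) = -15 - 2(-14) - 9 = 4
f(6) = -4 - 2(15) - 9 = -43
f(7) = -(-43) - 2(4) - 9 = 26
f(8) = -26 - 2(-43) - 9 = 51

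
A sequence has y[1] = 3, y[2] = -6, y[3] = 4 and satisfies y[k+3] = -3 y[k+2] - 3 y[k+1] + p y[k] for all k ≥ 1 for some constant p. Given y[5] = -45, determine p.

y[4] = 6 + 3p
y[5] = -30 - 15p
So -30 - 15p = -45, giving p = 1.

1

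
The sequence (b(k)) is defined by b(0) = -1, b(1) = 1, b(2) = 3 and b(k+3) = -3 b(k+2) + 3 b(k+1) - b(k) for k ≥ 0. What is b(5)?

b(3) = -3*3 + 3*1 - (-1) = -5
b(4) = -3*(-5) + 3*3 - 1 = 23
b(5) = -3*23 + 3*(-5) - 3 = -87

-87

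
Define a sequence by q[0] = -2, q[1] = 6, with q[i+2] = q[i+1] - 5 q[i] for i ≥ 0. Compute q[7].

q[2] = 6 - 5*(-2) = 16
q[3] = 16 - 5*6 = -14
q[4] = (-14) - 5*16 = -94
q[5] = (-94) - 5*(-14) = -24
q[6] = (-24) - 5*(-94) = 446
q[7] = 446 - 5*(-24) = 566

566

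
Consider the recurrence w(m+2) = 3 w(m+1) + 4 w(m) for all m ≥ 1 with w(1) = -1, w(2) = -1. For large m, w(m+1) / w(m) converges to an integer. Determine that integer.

4

The characteristic equation is r^2 - 3r - 4 = 0, which factors as (r - 4)(r + 1) = 0.
So the roots are 4 and -1. Since |4| > |-1| and the coefficient of 4^m is non-zero, the ratio tends to 4.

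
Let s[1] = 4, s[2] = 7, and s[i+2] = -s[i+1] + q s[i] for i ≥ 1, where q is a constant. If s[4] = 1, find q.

s[3] = -7 + 4q
s[4] = 7 + 3q
So 7 + 3q = 1, giving q = -2.

-2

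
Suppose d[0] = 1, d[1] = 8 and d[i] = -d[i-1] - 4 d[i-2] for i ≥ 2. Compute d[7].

236

d[2] = -8 - 4(1) = -12
d[3] = -(-12) - 4(8) = -20
d[4] = -(-20) - 4(-12) = 68
d[5] = -68 - 4(-20) = 12
d[6] = -12 - 4(68) = -284
d[7] = -(-284) - 4(12) = 236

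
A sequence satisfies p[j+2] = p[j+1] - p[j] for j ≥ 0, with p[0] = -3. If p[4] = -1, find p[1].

Let p[1] = z.
p[2] = 3 + z
p[3] = 3
p[4] = -z
So -z = -1, giving z = 1.

1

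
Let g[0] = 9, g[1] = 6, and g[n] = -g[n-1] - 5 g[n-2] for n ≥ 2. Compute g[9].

-14259

g[2] = -6 - 5(9) = -51
g[3] = -(-51) - 5(6) = 21
g[4] = -21 - 5(-51) = 234
g[5] = -234 - 5(21) = -339
g[6] = -(-339) - 5(234) = -831
g[7] = -(-831) - 5(-339) = 2526
g[8] = -2526 - 5(-831) = 1629
g[9] = -1629 - 5(2526) = -14259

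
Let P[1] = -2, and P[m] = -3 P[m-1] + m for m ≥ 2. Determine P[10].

P[2] = -3*(-2) + 2 = 8
P[3] = -3*8 + 3 = -21
P[4] = -3*(-21) + 4 = 67
P[5] = -3*67 + 5 = -196
P[6] = -3*(-196) + 6 = 594
P[7] = -3*594 + 7 = -1775
P[8] = -3*(-1775) + 8 = 5333
P[9] = -3*5333 + 9 = -15990
P[10] = -3*(-15990) + 10 = 47980

47980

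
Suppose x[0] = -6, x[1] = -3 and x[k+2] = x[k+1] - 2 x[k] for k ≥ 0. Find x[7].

x[2] = (-3) - 2(-6) = 9
x[3] = 9 - 2(-3) = 15
x[4] = 15 - 2(9) = -3
x[5] = (-3) - 2(15) = -33
x[6] = (-33) - 2(-3) = -27
x[7] = (-27) - 2(-33) = 39

39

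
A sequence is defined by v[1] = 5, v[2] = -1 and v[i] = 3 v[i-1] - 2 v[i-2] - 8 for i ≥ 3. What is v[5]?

-173

v[3] = 3·(-1) - 2·5 - 8 = -21
v[4] = 3·(-21) - 2·(-1) - 8 = -69
v[5] = 3·(-69) - 2·(-21) - 8 = -173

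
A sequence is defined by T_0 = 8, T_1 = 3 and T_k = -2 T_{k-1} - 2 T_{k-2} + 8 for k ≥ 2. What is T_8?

T_2 = -2·3 - 2·8 + 8 = -14
T_3 = -2·(-14) - 2·3 + 8 = 30
T_4 = -2·30 - 2·(-14) + 8 = -24
T_5 = -2·(-24) - 2·30 + 8 = -4
T_6 = -2·(-4) - 2·(-24) + 8 = 64
T_7 = -2·64 - 2·(-4) + 8 = -112
T_8 = -2·(-112) - 2·64 + 8 = 104

104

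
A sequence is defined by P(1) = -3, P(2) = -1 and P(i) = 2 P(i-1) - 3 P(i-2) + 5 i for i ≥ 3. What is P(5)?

P(3) = 2(-1) - 3(-3) + 15 = 22
P(4) = 2(22) - 3(-1) + 20 = 67
P(5) = 2(67) - 3(22) + 25 = 93

93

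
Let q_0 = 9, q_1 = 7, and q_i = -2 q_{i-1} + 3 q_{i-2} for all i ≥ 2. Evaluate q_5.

q_2 = -2*7 + 3*9 = 13
q_3 = -2*13 + 3*7 = -5
q_4 = -2*(-5) + 3*13 = 49
q_5 = -2*49 + 3*(-5) = -113

-113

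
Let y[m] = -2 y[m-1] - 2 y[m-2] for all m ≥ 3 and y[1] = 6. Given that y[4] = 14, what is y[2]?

Let y[2] = v.
y[3] = -12 - 2v
y[4] = 24 + 2v
So 24 + 2v = 14, giving v = -5.

-5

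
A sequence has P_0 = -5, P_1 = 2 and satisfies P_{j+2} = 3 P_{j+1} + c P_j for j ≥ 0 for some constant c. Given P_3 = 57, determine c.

-3

P_2 = 6 - 5c
P_3 = 18 - 13c
So 18 - 13c = 57, giving c = -3.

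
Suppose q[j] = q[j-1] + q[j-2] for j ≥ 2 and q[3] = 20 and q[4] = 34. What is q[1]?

Rearranging, q[j-2] = q[j] - q[j-1].
q[2] = 34 - 20 = 14
q[1] = 20 - 14 = 6

6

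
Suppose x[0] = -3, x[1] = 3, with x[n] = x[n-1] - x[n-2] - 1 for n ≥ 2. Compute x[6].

x[2] = 3 - (-3) - 1 = 5
x[3] = 5 - 3 - 1 = 1
x[4] = 1 - 5 - 1 = -5
x[5] = (-5) - 1 - 1 = -7
x[6] = (-7) - (-5) - 1 = -3

-3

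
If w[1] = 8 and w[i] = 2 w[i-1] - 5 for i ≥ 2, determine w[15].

49157

The fixed point is -5/(1 - 2) = 5, so w[i] - 5 = 2(w[i-1] - 5).
Hence w[i] = 3·2^{i-1} + 5.
w[15] = 3·2^{14} + 5 = 3·16384 + 5 = 49157.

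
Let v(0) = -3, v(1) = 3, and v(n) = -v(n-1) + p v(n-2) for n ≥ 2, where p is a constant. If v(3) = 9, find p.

v(2) = -3 - 3p
v(3) = 3 + 6p
So 3 + 6p = 9, giving p = 1.

1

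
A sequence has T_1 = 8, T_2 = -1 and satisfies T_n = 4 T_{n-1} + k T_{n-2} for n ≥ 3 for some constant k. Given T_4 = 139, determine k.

T_3 = -4 + 8k
T_4 = -16 + 31k
So -16 + 31k = 139, giving k = 5.

5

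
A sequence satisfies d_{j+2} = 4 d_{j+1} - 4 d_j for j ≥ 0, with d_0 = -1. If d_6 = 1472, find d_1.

6

Let d_1 = w.
d_2 = 4 + 4w
d_3 = 16 + 12w
d_4 = 48 + 32w
d_5 = 128 + 80w
d_6 = 320 + 192w
So 320 + 192w = 1472, giving w = 6.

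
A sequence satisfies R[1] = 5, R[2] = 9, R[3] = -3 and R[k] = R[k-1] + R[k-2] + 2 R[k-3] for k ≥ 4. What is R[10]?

R[4] = (-3) + 9 + 2·5 = 16
R[5] = 16 + (-3) + 2·9 = 31
R[6] = 31 + 16 + 2·(-3) = 41
R[7] = 41 + 31 + 2·16 = 104
R[8] = 104 + 41 + 2·31 = 207
R[9] = 207 + 104 + 2·41 = 393
R[10] = 393 + 207 + 2·104 = 808

808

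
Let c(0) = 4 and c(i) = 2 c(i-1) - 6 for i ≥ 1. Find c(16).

-131066

The fixed point is -6/(1 - 2) = 6, so c(i) - 6 = 2(c(i-1) - 6).
Hence c(i) = -2·2^i + 6.
c(16) = -2·2^{16} + 6 = -2·65536 + 6 = -131066.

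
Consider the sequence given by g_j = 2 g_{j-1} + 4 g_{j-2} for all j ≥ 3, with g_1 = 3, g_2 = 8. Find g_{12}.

g_3 = 2·8 + 4·3 = 28
g_4 = 2·28 + 4·8 = 88
g_5 = 2·88 + 4·28 = 288
g_6 = 2·288 + 4·88 = 928
g_7 = 2·928 + 4·288 = 3008
g_8 = 2·3008 + 4·928 = 9728
g_9 = 2·9728 + 4·3008 = 31488
g_{10} = 2·31488 + 4·9728 = 101888
g_{11} = 2·101888 + 4·31488 = 329728
g_{12} = 2·329728 + 4·101888 = 1067008

1067008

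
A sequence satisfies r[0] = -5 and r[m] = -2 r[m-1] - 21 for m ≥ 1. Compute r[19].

The fixed point is -21/(1 + 2) = -7, so r[m] + 7 = -2(r[m-1] + 7).
Hence r[m] = 2·(-2)^m - 7.
r[19] = 2·(-2)^{19} - 7 = 2·-524288 - 7 = -1048583.

-1048583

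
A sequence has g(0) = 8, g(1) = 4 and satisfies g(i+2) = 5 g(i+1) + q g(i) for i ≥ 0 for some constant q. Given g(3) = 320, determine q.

g(2) = 20 + 8q
g(3) = 100 + 44q
So 100 + 44q = 320, giving q = 5.

5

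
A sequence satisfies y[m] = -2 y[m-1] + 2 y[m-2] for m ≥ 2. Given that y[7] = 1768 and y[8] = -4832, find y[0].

Rearranging, y[m-2] = (y[m] + 2 y[m-1]) / 2.
y[6] = (-4832 + 2·1768) / 2 = -1296/2 = -648
y[5] = (1768 + 2·(-648)) / 2 = 472/2 = 236
y[4] = (-648 + 2·236) / 2 = -176/2 = -88
y[3] = (236 + 2·(-88)) / 2 = 60/2 = 30
y[2] = (-88 + 2·30) / 2 = -28/2 = -14
y[1] = (30 + 2·(-14)) / 2 = 2/2 = 1
y[0] = (-14 + 2·1) / 2 = -12/2 = -6

-6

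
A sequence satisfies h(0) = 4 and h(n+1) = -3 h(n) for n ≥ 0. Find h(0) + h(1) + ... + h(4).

h(1) = -3*4 = -12
h(2) = -3*(-12) = 36
h(3) = -3*36 = -108
h(4) = -3*(-108) = 324
Sum = 4 + (-12) + 36 + (-108) + 324 = 244

244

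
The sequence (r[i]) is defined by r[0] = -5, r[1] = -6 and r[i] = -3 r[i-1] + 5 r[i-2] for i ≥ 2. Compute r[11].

-48489

r[2] = -3*(-6) + 5*(-5) = -7
r[3] = -3*(-7) + 5*(-6) = -9
r[4] = -3*(-9) + 5*(-7) = -8
r[5] = -3*(-8) + 5*(-9) = -21
r[6] = -3*(-21) + 5*(-8) = 23
r[7] = -3*23 + 5*(-21) = -174
r[8] = -3*(-174) + 5*23 = 637
r[9] = -3*637 + 5*(-174) = -2781
r[10] = -3*(-2781) + 5*637 = 11528
r[11] = -3*11528 + 5*(-2781) = -48489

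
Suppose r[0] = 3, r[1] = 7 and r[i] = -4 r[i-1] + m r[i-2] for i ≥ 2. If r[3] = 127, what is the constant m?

-3

r[2] = -28 + 3m
r[3] = 112 - 5m
So 112 - 5m = 127, giving m = -3.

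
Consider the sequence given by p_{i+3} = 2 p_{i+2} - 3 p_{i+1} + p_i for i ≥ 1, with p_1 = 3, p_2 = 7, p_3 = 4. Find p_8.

p_4 = 2(4) - 3(7) + 3 = -10
p_5 = 2(-10) - 3(4) + 7 = -25
p_6 = 2(-25) - 3(-10) + 4 = -16
p_7 = 2(-16) - 3(-25) + (-10) = 33
p_8 = 2(33) - 3(-16) + (-25) = 89

89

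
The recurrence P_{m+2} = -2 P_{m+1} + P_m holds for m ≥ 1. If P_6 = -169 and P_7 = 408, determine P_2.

-5

Rearranging, P_{m-2} = P_m + 2 P_{m-1}.
P_5 = 408 + 2·(-169) = 70
P_4 = -169 + 2·70 = -29
P_3 = 70 + 2·(-29) = 12
P_2 = -29 + 2·12 = -5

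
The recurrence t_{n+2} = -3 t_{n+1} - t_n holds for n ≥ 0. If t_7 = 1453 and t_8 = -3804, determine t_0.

Rearranging, t_{n-2} = -(t_n + 3 t_{n-1}).
t_6 = -(-3804 + 3·1453) = -555
t_5 = -(1453 + 3·(-555)) = 212
t_4 = -(-555 + 3·212) = -81
t_3 = -(212 + 3·(-81)) = 31
t_2 = -(-81 + 3·31) = -12
t_1 = -(31 + 3·(-12)) = 5
t_0 = -(-12 + 3·5) = -3

-3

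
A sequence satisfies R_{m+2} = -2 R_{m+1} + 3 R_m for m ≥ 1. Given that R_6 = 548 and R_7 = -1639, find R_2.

8

Rearranging, R_{m-2} = (R_m + 2 R_{m-1}) / 3.
R_5 = (-1639 + 2*548) / 3 = -543/3 = -181
R_4 = (548 + 2*(-181)) / 3 = 186/3 = 62
R_3 = (-181 + 2*62) / 3 = -57/3 = -19
R_2 = (62 + 2*(-19)) / 3 = 24/3 = 8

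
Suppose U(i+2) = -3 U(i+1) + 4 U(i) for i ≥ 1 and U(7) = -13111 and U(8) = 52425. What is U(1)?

-7

Rearranging, U(i-2) = (U(i) + 3 U(i-1)) / 4.
U(6) = (52425 + 3·(-13111)) / 4 = 13092/4 = 3273
U(5) = (-13111 + 3·3273) / 4 = -3292/4 = -823
U(4) = (3273 + 3·(-823)) / 4 = 804/4 = 201
U(3) = (-823 + 3·201) / 4 = -220/4 = -55
U(2) = (201 + 3·(-55)) / 4 = 36/4 = 9
U(1) = (-55 + 3·9) / 4 = -28/4 = -7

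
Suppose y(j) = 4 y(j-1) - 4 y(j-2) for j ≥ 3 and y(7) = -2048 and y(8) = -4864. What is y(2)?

Rearranging, y(j-2) = (y(j) - 4 y(j-1)) / -4.
y(6) = (-4864 - 4*(-2048)) / -4 = 3328/-4 = -832
y(5) = (-2048 - 4*(-832)) / -4 = 1280/-4 = -320
y(4) = (-832 - 4*(-320)) / -4 = 448/-4 = -112
y(3) = (-320 - 4*(-112)) / -4 = 128/-4 = -32
y(2) = (-112 - 4*(-32)) / -4 = 16/-4 = -4

-4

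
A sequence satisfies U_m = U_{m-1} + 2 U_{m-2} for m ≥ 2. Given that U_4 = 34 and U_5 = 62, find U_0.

Rearranging, U_{m-2} = (U_m - U_{m-1}) / 2.
U_3 = (62 - 34) / 2 = 28/2 = 14
U_2 = (34 - 14) / 2 = 20/2 = 10
U_1 = (14 - 10) / 2 = 4/2 = 2
U_0 = (10 - 2) / 2 = 8/2 = 4

4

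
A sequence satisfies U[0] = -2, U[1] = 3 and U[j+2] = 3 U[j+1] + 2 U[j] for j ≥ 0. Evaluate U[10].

149489

U[2] = 3*3 + 2*(-2) = 5
U[3] = 3*5 + 2*3 = 21
U[4] = 3*21 + 2*5 = 73
U[5] = 3*73 + 2*21 = 261
U[6] = 3*261 + 2*73 = 929
U[7] = 3*929 + 2*261 = 3309
U[8] = 3*3309 + 2*929 = 11785
U[9] = 3*11785 + 2*3309 = 41973
U[10] = 3*41973 + 2*11785 = 149489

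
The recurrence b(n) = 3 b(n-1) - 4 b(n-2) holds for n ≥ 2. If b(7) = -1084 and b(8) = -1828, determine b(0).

Rearranging, b(n-2) = (b(n) - 3 b(n-1)) / -4.
b(6) = (-1828 - 3(-1084)) / -4 = 1424/-4 = -356
b(5) = (-1084 - 3(-356)) / -4 = -16/-4 = 4
b(4) = (-356 - 3(4)) / -4 = -368/-4 = 92
b(3) = (4 - 3(92)) / -4 = -272/-4 = 68
b(2) = (92 - 3(68)) / -4 = -112/-4 = 28
b(1) = (68 - 3(28)) / -4 = -16/-4 = 4
b(0) = (28 - 3(4)) / -4 = 16/-4 = -4

-4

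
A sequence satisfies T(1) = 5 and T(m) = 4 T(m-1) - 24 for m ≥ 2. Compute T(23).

The fixed point is -24/(1 - 4) = 8, so T(m) - 8 = 4(T(m-1) - 8).
Hence T(m) = -3·4^{m-1} + 8.
T(23) = -3·4^{22} + 8 = -3·17592186044416 + 8 = -52776558133240.

-52776558133240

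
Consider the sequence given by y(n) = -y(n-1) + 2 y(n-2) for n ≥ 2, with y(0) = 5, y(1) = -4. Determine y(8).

y(2) = -(-4) + 2·5 = 14
y(3) = -14 + 2·(-4) = -22
y(4) = -(-22) + 2·14 = 50
y(5) = -50 + 2·(-22) = -94
y(6) = -(-94) + 2·50 = 194
y(7) = -194 + 2·(-94) = -382
y(8) = -(-382) + 2·194 = 770

770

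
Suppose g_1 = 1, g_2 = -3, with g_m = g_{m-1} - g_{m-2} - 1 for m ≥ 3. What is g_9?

-5

g_3 = (-3) - 1 - 1 = -5
g_4 = (-5) - (-3) - 1 = -3
g_5 = (-3) - (-5) - 1 = 1
g_6 = 1 - (-3) - 1 = 3
g_7 = 3 - 1 - 1 = 1
g_8 = 1 - 3 - 1 = -3
g_9 = (-3) - 1 - 1 = -5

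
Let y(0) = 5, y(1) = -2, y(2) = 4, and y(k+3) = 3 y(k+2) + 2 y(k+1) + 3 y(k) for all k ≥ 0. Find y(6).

y(3) = 3*4 + 2*(-2) + 3*5 = 23
y(4) = 3*23 + 2*4 + 3*(-2) = 71
y(5) = 3*71 + 2*23 + 3*4 = 271
y(6) = 3*271 + 2*71 + 3*23 = 1024

1024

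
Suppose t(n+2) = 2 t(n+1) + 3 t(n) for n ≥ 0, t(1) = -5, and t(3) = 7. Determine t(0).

Let t(0) = y.
t(2) = -10 + 3y
t(3) = -35 + 6y
So -35 + 6y = 7, giving y = 7.

7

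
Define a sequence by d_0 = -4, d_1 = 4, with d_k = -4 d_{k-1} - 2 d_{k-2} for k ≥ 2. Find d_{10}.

d_2 = -4·4 - 2·(-4) = -8
d_3 = -4·(-8) - 2·4 = 24
d_4 = -4·24 - 2·(-8) = -80
d_5 = -4·(-80) - 2·24 = 272
d_6 = -4·272 - 2·(-80) = -928
d_7 = -4·(-928) - 2·272 = 3168
d_8 = -4·3168 - 2·(-928) = -10816
d_9 = -4·(-10816) - 2·3168 = 36928
d_{10} = -4·36928 - 2·(-10816) = -126080

-126080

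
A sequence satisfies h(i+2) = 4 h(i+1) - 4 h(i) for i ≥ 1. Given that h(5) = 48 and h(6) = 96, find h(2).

Rearranging, h(i-2) = (h(i) - 4 h(i-1)) / -4.
h(4) = (96 - 4(48)) / -4 = -96/-4 = 24
h(3) = (48 - 4(24)) / -4 = -48/-4 = 12
h(2) = (24 - 4(12)) / -4 = -24/-4 = 6

6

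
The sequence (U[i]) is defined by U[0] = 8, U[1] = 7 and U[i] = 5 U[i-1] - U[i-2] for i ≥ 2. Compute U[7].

U[2] = 5(7) - 8 = 27
U[3] = 5(27) - 7 = 128
U[4] = 5(128) - 27 = 613
U[5] = 5(613) - 128 = 2937
U[6] = 5(2937) - 613 = 14072
U[7] = 5(14072) - 2937 = 67423

67423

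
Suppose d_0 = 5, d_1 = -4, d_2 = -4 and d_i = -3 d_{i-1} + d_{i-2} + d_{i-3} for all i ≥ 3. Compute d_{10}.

d_3 = -3*(-4) + (-4) + 5 = 13
d_4 = -3*13 + (-4) + (-4) = -47
d_5 = -3*(-47) + 13 + (-4) = 150
d_6 = -3*150 + (-47) + 13 = -484
d_7 = -3*(-484) + 150 + (-47) = 1555
d_8 = -3*1555 + (-484) + 150 = -4999
d_9 = -3*(-4999) + 1555 + (-484) = 16068
d_{10} = -3*16068 + (-4999) + 1555 = -51648

-51648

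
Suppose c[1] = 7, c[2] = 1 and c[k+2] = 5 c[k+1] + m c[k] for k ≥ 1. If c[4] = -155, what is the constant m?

c[3] = 5 + 7m
c[4] = 25 + 36m
So 25 + 36m = -155, giving m = -5.

-5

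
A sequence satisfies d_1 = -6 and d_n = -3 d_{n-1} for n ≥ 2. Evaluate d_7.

-4374

d_2 = -3·(-6) = 18
d_3 = -3·18 = -54
d_4 = -3·(-54) = 162
d_5 = -3·162 = -486
d_6 = -3·(-486) = 1458
d_7 = -3·1458 = -4374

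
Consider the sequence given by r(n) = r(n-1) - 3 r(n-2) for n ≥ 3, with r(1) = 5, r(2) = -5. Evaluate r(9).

-20

r(3) = (-5) - 3*5 = -20
r(4) = (-20) - 3*(-5) = -5
r(5) = (-5) - 3*(-20) = 55
r(6) = 55 - 3*(-5) = 70
r(7) = 70 - 3*55 = -95
r(8) = (-95) - 3*70 = -305
r(9) = (-305) - 3*(-95) = -20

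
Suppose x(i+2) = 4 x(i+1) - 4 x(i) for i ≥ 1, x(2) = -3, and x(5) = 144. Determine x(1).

Let x(1) = w.
x(3) = -12 - 4w
x(4) = -36 - 16w
x(5) = -96 - 48w
So -96 - 48w = 144, giving w = -5.

-5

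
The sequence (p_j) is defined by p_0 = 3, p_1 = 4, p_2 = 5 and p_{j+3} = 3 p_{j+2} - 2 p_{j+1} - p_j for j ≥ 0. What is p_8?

-260

p_3 = 3(5) - 2(4) - 3 = 4
p_4 = 3(4) - 2(5) - 4 = -2
p_5 = 3(-2) - 2(4) - 5 = -19
p_6 = 3(-19) - 2(-2) - 4 = -57
p_7 = 3(-57) - 2(-19) - (-2) = -131
p_8 = 3(-131) - 2(-57) - (-19) = -260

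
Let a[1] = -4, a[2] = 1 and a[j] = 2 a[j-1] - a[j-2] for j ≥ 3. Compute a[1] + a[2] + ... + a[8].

a[3] = 2·1 - (-4) = 6
a[4] = 2·6 - 1 = 11
a[5] = 2·11 - 6 = 16
a[6] = 2·16 - 11 = 21
a[7] = 2·21 - 16 = 26
a[8] = 2·26 - 21 = 31
Sum = (-4) + 1 + 6 + 11 + 16 + 21 + 26 + 31 = 108

108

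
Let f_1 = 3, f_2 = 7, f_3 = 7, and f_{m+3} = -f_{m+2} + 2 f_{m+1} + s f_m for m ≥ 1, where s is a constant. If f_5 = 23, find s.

f_4 = 7 + 3s
f_5 = 7 + 4s
So 7 + 4s = 23, giving s = 4.

4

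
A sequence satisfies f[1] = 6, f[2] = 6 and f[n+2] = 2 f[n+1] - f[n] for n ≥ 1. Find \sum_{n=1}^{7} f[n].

42

f[3] = 2*6 - 6 = 6
f[4] = 2*6 - 6 = 6
f[5] = 2*6 - 6 = 6
f[6] = 2*6 - 6 = 6
f[7] = 2*6 - 6 = 6
Sum = 6 + 6 + 6 + 6 + 6 + 6 + 6 = 42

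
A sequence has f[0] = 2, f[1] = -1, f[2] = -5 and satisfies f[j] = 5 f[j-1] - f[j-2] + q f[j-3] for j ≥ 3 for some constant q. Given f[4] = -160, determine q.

f[3] = -24 + 2q
f[4] = -115 + 9q
So -115 + 9q = -160, giving q = -5.

-5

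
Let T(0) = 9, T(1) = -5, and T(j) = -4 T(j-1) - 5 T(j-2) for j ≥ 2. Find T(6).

T(2) = -4·(-5) - 5·9 = -25
T(3) = -4·(-25) - 5·(-5) = 125
T(4) = -4·125 - 5·(-25) = -375
T(5) = -4·(-375) - 5·125 = 875
T(6) = -4·875 - 5·(-375) = -1625

-1625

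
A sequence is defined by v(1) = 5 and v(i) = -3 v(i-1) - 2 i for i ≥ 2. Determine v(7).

4279

v(2) = -3*5 - 4 = -19
v(3) = -3*(-19) - 6 = 51
v(4) = -3*51 - 8 = -161
v(5) = -3*(-161) - 10 = 473
v(6) = -3*473 - 12 = -1431
v(7) = -3*(-1431) - 14 = 4279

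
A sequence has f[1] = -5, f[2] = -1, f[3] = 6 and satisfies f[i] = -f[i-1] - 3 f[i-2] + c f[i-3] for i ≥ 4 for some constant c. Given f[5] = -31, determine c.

f[4] = -3 - 5c
f[5] = -15 + 4c
So -15 + 4c = -31, giving c = -4.

-4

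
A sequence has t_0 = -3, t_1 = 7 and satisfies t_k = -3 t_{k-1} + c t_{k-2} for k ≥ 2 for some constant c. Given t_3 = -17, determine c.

-5

t_2 = -21 - 3c
t_3 = 63 + 16c
So 63 + 16c = -17, giving c = -5.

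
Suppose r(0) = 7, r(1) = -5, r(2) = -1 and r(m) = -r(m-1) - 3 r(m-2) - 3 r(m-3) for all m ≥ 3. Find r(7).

r(3) = -(-1) - 3(-5) - 3(7) = -5
r(4) = -(-5) - 3(-1) - 3(-5) = 23
r(5) = -23 - 3(-5) - 3(-1) = -5
r(6) = -(-5) - 3(23) - 3(-5) = -49
r(7) = -(-49) - 3(-5) - 3(23) = -5

-5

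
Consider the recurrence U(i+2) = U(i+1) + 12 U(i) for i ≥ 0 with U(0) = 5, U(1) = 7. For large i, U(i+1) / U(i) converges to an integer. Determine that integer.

The characteristic equation is r^2 - r - 12 = 0, which factors as (r - 4)(r + 3) = 0.
So the roots are 4 and -3. Since |4| > |-3| and the coefficient of 4^i is non-zero, the ratio tends to 4.

4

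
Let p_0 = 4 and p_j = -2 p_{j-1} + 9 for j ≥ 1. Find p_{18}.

262147

The fixed point is 9/(1 + 2) = 3, so p_j - 3 = -2(p_{j-1} - 3).
Hence p_j = 1·(-2)^j + 3.
p_{18} = 1·(-2)^{18} + 3 = 1·262144 + 3 = 262147.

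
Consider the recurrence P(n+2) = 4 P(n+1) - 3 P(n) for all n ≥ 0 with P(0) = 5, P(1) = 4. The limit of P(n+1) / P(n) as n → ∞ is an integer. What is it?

The characteristic equation is r^2 - 4r + 3 = 0, which factors as (r - 3)(r - 1) = 0.
So the roots are 3 and 1. Since |3| > |1| and the coefficient of 3^n is non-zero, the ratio tends to 3.

3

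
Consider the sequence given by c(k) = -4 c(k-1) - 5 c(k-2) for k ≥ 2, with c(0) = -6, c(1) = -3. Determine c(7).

c(2) = -4*(-3) - 5*(-6) = 42
c(3) = -4*42 - 5*(-3) = -153
c(4) = -4*(-153) - 5*42 = 402
c(5) = -4*402 - 5*(-153) = -843
c(6) = -4*(-843) - 5*402 = 1362
c(7) = -4*1362 - 5*(-843) = -1233

-1233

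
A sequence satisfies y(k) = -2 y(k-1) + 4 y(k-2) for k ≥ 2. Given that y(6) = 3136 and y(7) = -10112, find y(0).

Rearranging, y(k-2) = (y(k) + 2 y(k-1)) / 4.
y(5) = (-10112 + 2·3136) / 4 = -3840/4 = -960
y(4) = (3136 + 2·(-960)) / 4 = 1216/4 = 304
y(3) = (-960 + 2·304) / 4 = -352/4 = -88
y(2) = (304 + 2·(-88)) / 4 = 128/4 = 32
y(1) = (-88 + 2·32) / 4 = -24/4 = -6
y(0) = (32 + 2·(-6)) / 4 = 20/4 = 5

5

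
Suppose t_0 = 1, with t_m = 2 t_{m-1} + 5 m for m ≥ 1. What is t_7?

t_1 = 2(1) + 5 = 7
t_2 = 2(7) + 10 = 24
t_3 = 2(24) + 15 = 63
t_4 = 2(63) + 20 = 146
t_5 = 2(146) + 25 = 317
t_6 = 2(317) + 30 = 664
t_7 = 2(664) + 35 = 1363

1363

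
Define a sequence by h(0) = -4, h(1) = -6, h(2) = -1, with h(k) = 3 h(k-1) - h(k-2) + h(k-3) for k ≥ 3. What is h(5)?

-24

h(3) = 3(-1) - (-6) + (-4) = -1
h(4) = 3(-1) - (-1) + (-6) = -8
h(5) = 3(-8) - (-1) + (-1) = -24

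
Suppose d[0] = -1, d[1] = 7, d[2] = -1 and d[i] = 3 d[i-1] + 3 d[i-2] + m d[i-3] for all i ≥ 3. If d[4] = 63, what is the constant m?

d[3] = 18 - m
d[4] = 51 + 4m
So 51 + 4m = 63, giving m = 3.

3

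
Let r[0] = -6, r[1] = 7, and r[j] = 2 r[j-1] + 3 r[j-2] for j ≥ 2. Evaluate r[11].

r[2] = 2·7 + 3·(-6) = -4
r[3] = 2·(-4) + 3·7 = 13
r[4] = 2·13 + 3·(-4) = 14
r[5] = 2·14 + 3·13 = 67
r[6] = 2·67 + 3·14 = 176
r[7] = 2·176 + 3·67 = 553
r[8] = 2·553 + 3·176 = 1634
r[9] = 2·1634 + 3·553 = 4927
r[10] = 2·4927 + 3·1634 = 14756
r[11] = 2·14756 + 3·4927 = 44293

44293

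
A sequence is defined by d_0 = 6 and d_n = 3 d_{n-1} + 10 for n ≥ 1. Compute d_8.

d_1 = 3(6) + 10 = 28
d_2 = 3(28) + 10 = 94
d_3 = 3(94) + 10 = 292
d_4 = 3(292) + 10 = 886
d_5 = 3(886) + 10 = 2668
d_6 = 3(2668) + 10 = 8014
d_7 = 3(8014) + 10 = 24052
d_8 = 3(24052) + 10 = 72166

72166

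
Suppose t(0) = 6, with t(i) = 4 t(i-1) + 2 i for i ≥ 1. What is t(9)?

1805874

t(1) = 4*6 + 2 = 26
t(2) = 4*26 + 4 = 108
t(3) = 4*108 + 6 = 438
t(4) = 4*438 + 8 = 1760
t(5) = 4*1760 + 10 = 7050
t(6) = 4*7050 + 12 = 28212
t(7) = 4*28212 + 14 = 112862
t(8) = 4*112862 + 16 = 451464
t(9) = 4*451464 + 18 = 1805874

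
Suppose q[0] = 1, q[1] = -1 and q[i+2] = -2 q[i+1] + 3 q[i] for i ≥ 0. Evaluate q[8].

q[2] = -2*(-1) + 3*1 = 5
q[3] = -2*5 + 3*(-1) = -13
q[4] = -2*(-13) + 3*5 = 41
q[5] = -2*41 + 3*(-13) = -121
q[6] = -2*(-121) + 3*41 = 365
q[7] = -2*365 + 3*(-121) = -1093
q[8] = -2*(-1093) + 3*365 = 3281

3281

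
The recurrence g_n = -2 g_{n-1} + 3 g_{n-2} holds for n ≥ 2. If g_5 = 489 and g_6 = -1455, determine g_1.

Rearranging, g_{n-2} = (g_n + 2 g_{n-1}) / 3.
g_4 = (-1455 + 2·489) / 3 = -477/3 = -159
g_3 = (489 + 2·(-159)) / 3 = 171/3 = 57
g_2 = (-159 + 2·57) / 3 = -45/3 = -15
g_1 = (57 + 2·(-15)) / 3 = 27/3 = 9

9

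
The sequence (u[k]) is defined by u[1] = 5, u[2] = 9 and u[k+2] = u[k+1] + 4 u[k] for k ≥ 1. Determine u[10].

u[3] = 9 + 4·5 = 29
u[4] = 29 + 4·9 = 65
u[5] = 65 + 4·29 = 181
u[6] = 181 + 4·65 = 441
u[7] = 441 + 4·181 = 1165
u[8] = 1165 + 4·441 = 2929
u[9] = 2929 + 4·1165 = 7589
u[10] = 7589 + 4·2929 = 19305

19305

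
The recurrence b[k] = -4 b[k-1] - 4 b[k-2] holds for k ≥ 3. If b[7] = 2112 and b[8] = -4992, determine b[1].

-3

Rearranging, b[k-2] = (b[k] + 4 b[k-1]) / -4.
b[6] = (-4992 + 4(2112)) / -4 = 3456/-4 = -864
b[5] = (2112 + 4(-864)) / -4 = -1344/-4 = 336
b[4] = (-864 + 4(336)) / -4 = 480/-4 = -120
b[3] = (336 + 4(-120)) / -4 = -144/-4 = 36
b[2] = (-120 + 4(36)) / -4 = 24/-4 = -6
b[1] = (36 + 4(-6)) / -4 = 12/-4 = -3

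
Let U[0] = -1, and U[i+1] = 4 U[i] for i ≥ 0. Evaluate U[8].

-65536

U[1] = 4·(-1) = -4
U[2] = 4·(-4) = -16
U[3] = 4·(-16) = -64
U[4] = 4·(-64) = -256
U[5] = 4·(-256) = -1024
U[6] = 4·(-1024) = -4096
U[7] = 4·(-4096) = -16384
U[8] = 4·(-16384) = -65536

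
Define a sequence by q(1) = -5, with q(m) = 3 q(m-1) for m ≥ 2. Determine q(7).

-3645

q(2) = 3·(-5) = -15
q(3) = 3·(-15) = -45
q(4) = 3·(-45) = -135
q(5) = 3·(-135) = -405
q(6) = 3·(-405) = -1215
q(7) = 3·(-1215) = -3645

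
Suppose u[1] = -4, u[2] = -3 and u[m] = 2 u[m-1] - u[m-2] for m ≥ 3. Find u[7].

u[3] = 2·(-3) - (-4) = -2
u[4] = 2·(-2) - (-3) = -1
u[5] = 2·(-1) - (-2) = 0
u[6] = 2·0 - (-1) = 1
u[7] = 2·1 - 0 = 2

2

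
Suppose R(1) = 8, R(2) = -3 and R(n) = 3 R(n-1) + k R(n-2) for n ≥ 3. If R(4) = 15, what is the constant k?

R(3) = -9 + 8k
R(4) = -27 + 21k
So -27 + 21k = 15, giving k = 2.

2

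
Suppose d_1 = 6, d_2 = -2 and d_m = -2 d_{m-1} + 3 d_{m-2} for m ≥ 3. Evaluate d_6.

d_3 = -2(-2) + 3(6) = 22
d_4 = -2(22) + 3(-2) = -50
d_5 = -2(-50) + 3(22) = 166
d_6 = -2(166) + 3(-50) = -482

-482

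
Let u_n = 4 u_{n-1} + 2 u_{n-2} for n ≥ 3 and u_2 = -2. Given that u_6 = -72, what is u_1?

4

Let u_1 = y.
u_3 = -8 + 2y
u_4 = -36 + 8y
u_5 = -160 + 36y
u_6 = -712 + 160y
So -712 + 160y = -72, giving y = 4.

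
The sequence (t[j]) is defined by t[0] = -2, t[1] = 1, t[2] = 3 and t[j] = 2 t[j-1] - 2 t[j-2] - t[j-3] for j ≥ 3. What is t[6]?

-26

t[3] = 2*3 - 2*1 - (-2) = 6
t[4] = 2*6 - 2*3 - 1 = 5
t[5] = 2*5 - 2*6 - 3 = -5
t[6] = 2*(-5) - 2*5 - 6 = -26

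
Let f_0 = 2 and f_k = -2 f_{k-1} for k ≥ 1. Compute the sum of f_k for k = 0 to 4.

f_1 = -2·2 = -4
f_2 = -2·(-4) = 8
f_3 = -2·8 = -16
f_4 = -2·(-16) = 32
Sum = 2 + (-4) + 8 + (-16) + 32 = 22

22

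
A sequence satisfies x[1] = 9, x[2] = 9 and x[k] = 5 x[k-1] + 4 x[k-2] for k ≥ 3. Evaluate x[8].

468441

x[3] = 5(9) + 4(9) = 81
x[4] = 5(81) + 4(9) = 441
x[5] = 5(441) + 4(81) = 2529
x[6] = 5(2529) + 4(441) = 14409
x[7] = 5(14409) + 4(2529) = 82161
x[8] = 5(82161) + 4(14409) = 468441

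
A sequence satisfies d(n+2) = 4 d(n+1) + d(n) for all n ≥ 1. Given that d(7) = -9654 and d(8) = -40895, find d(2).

-7

Rearranging, d(n-2) = d(n) - 4 d(n-1).
d(6) = -40895 - 4(-9654) = -2279
d(5) = -9654 - 4(-2279) = -538
d(4) = -2279 - 4(-538) = -127
d(3) = -538 - 4(-127) = -30
d(2) = -127 - 4(-30) = -7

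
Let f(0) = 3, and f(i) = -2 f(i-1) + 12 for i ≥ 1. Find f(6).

-60

f(1) = -2(3) + 12 = 6
f(2) = -2(6) + 12 = 0
f(3) = -2(0) + 12 = 12
f(4) = -2(12) + 12 = -12
f(5) = -2(-12) + 12 = 36
f(6) = -2(36) + 12 = -60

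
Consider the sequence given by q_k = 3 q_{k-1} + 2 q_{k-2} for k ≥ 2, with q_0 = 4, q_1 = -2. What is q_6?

122

q_2 = 3(-2) + 2(4) = 2
q_3 = 3(2) + 2(-2) = 2
q_4 = 3(2) + 2(2) = 10
q_5 = 3(10) + 2(2) = 34
q_6 = 3(34) + 2(10) = 122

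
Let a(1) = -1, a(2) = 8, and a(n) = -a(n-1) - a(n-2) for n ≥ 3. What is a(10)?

-1

a(3) = -8 - (-1) = -7
a(4) = -(-7) - 8 = -1
a(5) = -(-1) - (-7) = 8
a(6) = -8 - (-1) = -7
a(7) = -(-7) - 8 = -1
a(8) = -(-1) - (-7) = 8
a(9) = -8 - (-1) = -7
a(10) = -(-7) - 8 = -1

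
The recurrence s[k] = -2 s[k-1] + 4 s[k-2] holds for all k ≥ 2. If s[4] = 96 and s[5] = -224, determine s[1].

Rearranging, s[k-2] = (s[k] + 2 s[k-1]) / 4.
s[3] = (-224 + 2*96) / 4 = -32/4 = -8
s[2] = (96 + 2*(-8)) / 4 = 80/4 = 20
s[1] = (-8 + 2*20) / 4 = 32/4 = 8

8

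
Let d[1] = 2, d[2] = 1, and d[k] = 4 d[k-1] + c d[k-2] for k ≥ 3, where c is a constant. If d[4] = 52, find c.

4

d[3] = 4 + 2c
d[4] = 16 + 9c
So 16 + 9c = 52, giving c = 4.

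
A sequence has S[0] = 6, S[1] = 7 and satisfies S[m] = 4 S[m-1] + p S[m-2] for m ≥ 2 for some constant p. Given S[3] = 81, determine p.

-1

S[2] = 28 + 6p
S[3] = 112 + 31p
So 112 + 31p = 81, giving p = -1.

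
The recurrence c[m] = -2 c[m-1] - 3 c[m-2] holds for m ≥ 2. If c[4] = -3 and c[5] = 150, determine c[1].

Rearranging, c[m-2] = (c[m] + 2 c[m-1]) / -3.
c[3] = (150 + 2(-3)) / -3 = 144/-3 = -48
c[2] = (-3 + 2(-48)) / -3 = -99/-3 = 33
c[1] = (-48 + 2(33)) / -3 = 18/-3 = -6

-6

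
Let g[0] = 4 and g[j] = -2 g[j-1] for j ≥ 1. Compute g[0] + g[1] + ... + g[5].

-84

g[1] = -2(4) = -8
g[2] = -2(-8) = 16
g[3] = -2(16) = -32
g[4] = -2(-32) = 64
g[5] = -2(64) = -128
Sum = 4 + (-8) + 16 + (-32) + 64 + (-128) = -84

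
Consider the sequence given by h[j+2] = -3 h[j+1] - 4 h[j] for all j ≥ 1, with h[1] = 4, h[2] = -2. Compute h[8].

-538

h[3] = -3*(-2) - 4*4 = -10
h[4] = -3*(-10) - 4*(-2) = 38
h[5] = -3*38 - 4*(-10) = -74
h[6] = -3*(-74) - 4*38 = 70
h[7] = -3*70 - 4*(-74) = 86
h[8] = -3*86 - 4*70 = -538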